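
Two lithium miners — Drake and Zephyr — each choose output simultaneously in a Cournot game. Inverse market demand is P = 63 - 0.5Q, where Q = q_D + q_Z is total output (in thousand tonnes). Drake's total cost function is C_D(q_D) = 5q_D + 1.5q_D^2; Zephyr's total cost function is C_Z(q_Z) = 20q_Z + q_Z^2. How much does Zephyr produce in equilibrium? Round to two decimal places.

12.17

Drake's profit: π_D = (63 - 0.5Q)q_D - (5q_D + (3/2)q_D²). Setting ∂π_D/∂q_D = 0: 58 - 4q_D - (1/2)(q_Z) = 0.
Zephyr's profit: π_Z = (63 - 0.5Q)q_Z - (20q_Z + q_Z²). Setting ∂π_Z/∂q_Z = 0: 43 - 3q_Z - (1/2)(q_D) = 0.
Best responses: q_D = (58 - (1/2)q_Z)/4, q_Z = (43 - (1/2)q_D)/3.
Solving the pair: q_D = 610/47, q_Z = 572/47.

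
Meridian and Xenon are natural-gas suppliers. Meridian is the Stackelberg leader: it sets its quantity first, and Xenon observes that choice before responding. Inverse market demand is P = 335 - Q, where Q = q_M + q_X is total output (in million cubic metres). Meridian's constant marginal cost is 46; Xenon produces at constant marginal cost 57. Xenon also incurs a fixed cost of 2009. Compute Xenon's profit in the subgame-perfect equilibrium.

Solve by backward induction. Given q_M, the follower Xenon maximises π_X = (335 - q_M - q_X)q_X - 57q_X.
∂π_X/∂q_X = 278 - q_M - 2q_X = 0 gives the reaction function q_X = (278 - q_M)/2.
Meridian substitutes q_X(q_M) into its own profit: π_M = q_M(335 - q_M - (278 - q_M)/2) - 46q_M = (196 - (1/2)q_M)q_M - 46q_M.
Maximising: ∂π_M/∂q_M = 150 - q_M = 0, giving q_M = 150.
Then q_X = (278 - 150)/2 = 64.
Price P = 335 - 214 = 121.
Xenon's profit: (121 - 57)·64 - 2009 = 2087.

2087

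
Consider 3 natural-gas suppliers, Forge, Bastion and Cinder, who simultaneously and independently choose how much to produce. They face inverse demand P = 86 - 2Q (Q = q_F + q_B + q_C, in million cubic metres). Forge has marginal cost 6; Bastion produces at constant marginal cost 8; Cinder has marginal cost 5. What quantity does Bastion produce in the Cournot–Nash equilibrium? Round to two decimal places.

Forge's profit: π_F = (86 - 2Q)q_F - (6q_F). Setting ∂π_F/∂q_F = 0: 80 - 4q_F - 2(q_B + q_C) = 0.
Bastion's first-order condition: 78 - 4q_B - 2(q_F + q_C) = 0.
Cinder's profit: π_C = (86 - 2Q)q_C - (5q_C). Setting ∂π_C/∂q_C = 0: 81 - 4q_C - 2(q_F + q_B) = 0.
Adding the 3 conditions: 239 − 4Q − 4Q = 0, i.e. Q = 239/8.
Back-substituting: q_F = (80 − 239/4)/2 = 81/8, q_B = (78 − 239/4)/2 = 73/8, q_C = (81 − 239/4)/2 = 85/8.

9.13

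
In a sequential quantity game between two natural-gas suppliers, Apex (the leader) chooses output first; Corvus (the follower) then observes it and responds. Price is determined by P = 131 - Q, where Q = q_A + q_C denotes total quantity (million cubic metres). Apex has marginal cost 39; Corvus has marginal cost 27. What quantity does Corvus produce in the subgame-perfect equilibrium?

32

The follower Corvus best-responds to any q_A: π_C = (131 - Q)q_C - 27q_C.
Setting the follower's marginal profit to zero, 104 - q_A - 2q_C = 0, i.e. q_C = (104 - q_A)/2.
Apex substitutes q_C(q_A) into its own profit: π_A = q_A(131 - q_A - (104 - q_A)/2) - 39q_A = (79 - (1/2)q_A)q_A - 39q_A.
Leader FOC: 40 - q_A = 0, so q_A = 40.
Then q_C = (104 - 40)/2 = 32.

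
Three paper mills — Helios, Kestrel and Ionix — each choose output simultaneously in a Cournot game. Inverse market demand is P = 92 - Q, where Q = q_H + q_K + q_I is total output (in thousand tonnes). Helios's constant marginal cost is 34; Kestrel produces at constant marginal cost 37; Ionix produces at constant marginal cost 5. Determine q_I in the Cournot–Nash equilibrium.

37

Helios's profit: π_H = (92 - Q)q_H - (34q_H). Setting ∂π_H/∂q_H = 0: 58 - 2q_H - (q_K + q_I) = 0.
Kestrel's profit: π_K = (92 - Q)q_K - (37q_K). Setting ∂π_K/∂q_K = 0: 55 - 2q_K - (q_H + q_I) = 0.
Ionix's profit: π_I = (92 - Q)q_I - (5q_I). Setting ∂π_I/∂q_I = 0: 87 - 2q_I - (q_H + q_K) = 0.
Adding the 3 conditions: 200 − 2Q − 2Q = 0, i.e. Q = 50.
Back-substituting: q_H = (58 − 50) = 8, q_K = (55 − 50) = 5, q_I = (87 − 50) = 37.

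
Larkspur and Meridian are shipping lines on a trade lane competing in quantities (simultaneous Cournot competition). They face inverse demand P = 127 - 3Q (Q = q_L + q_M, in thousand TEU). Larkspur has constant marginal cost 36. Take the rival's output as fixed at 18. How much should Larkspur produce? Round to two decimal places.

With the rival's output fixed at 18, Larkspur's profit is π_L = (127 - 3·18 - 3q_L)q_L - (36q_L) = (73 - 3q_L)q_L - (36q_L).
∂π_L/∂q_L = 37 - 6q_L = 0, so q_L = 37/6.

6.17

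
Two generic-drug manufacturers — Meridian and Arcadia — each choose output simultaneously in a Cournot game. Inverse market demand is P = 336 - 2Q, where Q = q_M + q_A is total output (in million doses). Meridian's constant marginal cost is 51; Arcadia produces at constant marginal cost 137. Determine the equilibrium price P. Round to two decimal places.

174.67

Meridian's profit: π_M = (336 - 2Q)q_M - (51q_M). Setting ∂π_M/∂q_M = 0: 285 - 4q_M - 2(q_A) = 0.
Arcadia's profit: π_A = (336 - 2Q)q_A - (137q_A). Setting ∂π_A/∂q_A = 0: 199 - 4q_A - 2(q_M) = 0.
Best responses: q_M = (285 - 2q_A)/4, q_A = (199 - 2q_M)/4.
Solving the pair: q_M = 371/6, q_A = 113/6.
Total output Q = 242/3, so price P = 336 - 2·(242/3) = 524/3.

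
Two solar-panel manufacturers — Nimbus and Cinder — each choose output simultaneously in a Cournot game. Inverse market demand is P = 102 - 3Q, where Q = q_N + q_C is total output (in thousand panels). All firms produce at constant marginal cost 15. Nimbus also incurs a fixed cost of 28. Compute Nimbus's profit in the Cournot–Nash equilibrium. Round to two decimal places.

252.33

Each firm earns π_i = (102 - 3Q)q_i - 15q_i.
Setting ∂π_i/∂q_i = 0 with rivals' quantities fixed: 87 - 6q_i - 3q_j = 0.
By symmetry each firm produces the same amount; substituting q_j = q_i yields q_i = 87/9 = 29/3.
Price P = 102 - 3·(58/3) = 44.
Nimbus's profit: (44 - 15)·(29/3) - 28 = 757/3.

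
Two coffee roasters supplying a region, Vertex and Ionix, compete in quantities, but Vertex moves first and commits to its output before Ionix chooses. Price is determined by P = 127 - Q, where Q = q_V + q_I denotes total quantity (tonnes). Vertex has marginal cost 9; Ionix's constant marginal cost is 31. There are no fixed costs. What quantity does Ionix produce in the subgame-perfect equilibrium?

13

Solve by backward induction. Given q_V, the follower Ionix maximises π_I = (127 - q_V - q_I)q_I - 31q_I.
∂π_I/∂q_I = 96 - q_V - 2q_I = 0 gives the reaction function q_I = (96 - q_V)/2.
The leader anticipates this reaction. Substituting into P = 127 - Q gives P = 79 - (1/2)q_V, so π_V = (79 - (1/2)q_V)q_V - 9q_V.
The leader's first-order condition 70 - q_V = 0 yields q_V = 70.
Then q_I = (96 - 70)/2 = 13.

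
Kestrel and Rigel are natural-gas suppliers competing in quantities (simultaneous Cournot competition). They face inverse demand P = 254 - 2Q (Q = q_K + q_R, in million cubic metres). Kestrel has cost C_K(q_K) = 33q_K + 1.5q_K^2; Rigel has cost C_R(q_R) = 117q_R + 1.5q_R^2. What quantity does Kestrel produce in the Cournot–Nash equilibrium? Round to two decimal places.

Kestrel's profit: π_K = (254 - 2Q)q_K - (33q_K + (3/2)q_K²). Setting ∂π_K/∂q_K = 0: 221 - 7q_K - 2(q_R) = 0.
Rigel's profit: π_R = (254 - 2Q)q_R - (117q_R + (3/2)q_R²). Setting ∂π_R/∂q_R = 0: 137 - 7q_R - 2(q_K) = 0.
Rearranging gives the reaction functions q_K = (221 - 2q_R)/7 and q_R = (137 - 2q_K)/7.
Solving the pair: q_K = 1273/45, q_R = 517/45.

28.29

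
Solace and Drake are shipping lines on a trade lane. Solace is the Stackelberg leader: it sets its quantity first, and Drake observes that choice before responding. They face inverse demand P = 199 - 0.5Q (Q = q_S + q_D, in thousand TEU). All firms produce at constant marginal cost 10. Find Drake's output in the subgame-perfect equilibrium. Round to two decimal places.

94.50

The follower Drake best-responds to any q_S: π_D = (199 - 0.5Q)q_D - 10q_D.
Follower FOC: 189 - (1/2)q_S - q_D = 0, so q_D(q_S) = (189 - (1/2)q_S).
The leader anticipates this reaction. Substituting into P = 199 - 0.5Q gives P = 209/2 - (1/4)q_S, so π_S = (209/2 - (1/4)q_S)q_S - 10q_S.
The leader's first-order condition 189/2 - (1/2)q_S = 0 yields q_S = 189.
Then q_D = (189 - (1/2)·189) = 189/2.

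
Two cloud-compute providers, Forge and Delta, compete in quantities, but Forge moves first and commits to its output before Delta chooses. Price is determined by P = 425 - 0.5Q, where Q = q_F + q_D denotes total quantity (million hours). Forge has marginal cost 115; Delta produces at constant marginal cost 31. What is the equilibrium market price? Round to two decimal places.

171.50

Solve by backward induction. Given q_F, the follower Delta maximises π_D = (425 - (1/2)q_F - (1/2)q_D)q_D - 31q_D.
Setting the follower's marginal profit to zero, 394 - (1/2)q_F - q_D = 0, i.e. q_D = (394 - (1/2)q_F).
Forge substitutes q_D(q_F) into its own profit: π_F = q_F(425 - (1/2)q_F - (394 - (1/2)q_F)/2) - 115q_F = (228 - (1/4)q_F)q_F - 115q_F.
Maximising: ∂π_F/∂q_F = 113 - (1/2)q_F = 0, giving q_F = 226.
Then q_D = (394 - (1/2)·226) = 281.
Total output Q = 507, so price P = 425 - (1/2)·507 = 343/2.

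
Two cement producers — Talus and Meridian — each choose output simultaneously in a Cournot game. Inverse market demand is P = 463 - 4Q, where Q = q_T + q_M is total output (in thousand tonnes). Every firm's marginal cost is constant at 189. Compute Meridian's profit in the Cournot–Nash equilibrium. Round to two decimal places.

2085.44

A representative firm's profit is π_i = q_i(463 - 4Q) - 189q_i.
Setting ∂π_i/∂q_i = 0 with rivals' quantities fixed: 274 - 8q_i - 4q_j = 0.
With identical firms every q_j equals q_i, so q_j = q_i and 274 = 12q_i, giving q_i = 137/6.
Price P = 463 - 4·(137/3) = 841/3.
Meridian's profit: (841/3 - 189)·(137/6) = 2085.4444.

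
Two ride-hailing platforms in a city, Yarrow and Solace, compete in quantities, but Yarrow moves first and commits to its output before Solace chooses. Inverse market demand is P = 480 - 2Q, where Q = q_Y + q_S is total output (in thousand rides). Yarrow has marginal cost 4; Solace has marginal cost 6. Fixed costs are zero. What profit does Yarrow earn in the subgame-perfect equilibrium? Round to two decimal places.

14280.25

Solve by backward induction. Given q_Y, the follower Solace maximises π_S = (480 - 2q_Y - 2q_S)q_S - 6q_S.
∂π_S/∂q_S = 474 - 2q_Y - 4q_S = 0 gives the reaction function q_S = (474 - 2q_Y)/4.
The leader anticipates this reaction. Substituting into P = 480 - 2Q gives P = 243 - q_Y, so π_Y = (243 - q_Y)q_Y - 4q_Y.
The leader's first-order condition 239 - 2q_Y = 0 yields q_Y = 239/2.
Then q_S = (474 - 2·(239/2))/4 = 235/4.
Price P = 480 - 2·(713/4) = 247/2.
Yarrow's profit: (247/2 - 4)·(239/2) = 14280.2500.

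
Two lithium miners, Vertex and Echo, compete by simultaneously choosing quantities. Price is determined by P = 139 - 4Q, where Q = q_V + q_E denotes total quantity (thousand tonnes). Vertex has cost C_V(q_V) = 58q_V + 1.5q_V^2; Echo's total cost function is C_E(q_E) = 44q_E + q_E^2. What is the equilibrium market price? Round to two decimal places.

Vertex's profit: π_V = (139 - 4Q)q_V - (58q_V + (3/2)q_V²). Setting ∂π_V/∂q_V = 0: 81 - 11q_V - 4(q_E) = 0.
Echo's first-order condition: 95 - 10q_E - 4(q_V) = 0.
Best responses: q_V = (81 - 4q_E)/11, q_E = (95 - 4q_V)/10.
Substituting one into the other gives q_V = 215/47 and q_E = 721/94.
Total output Q = 1151/94, so price P = 139 - 4·(1151/94) = 90.0213.

90.02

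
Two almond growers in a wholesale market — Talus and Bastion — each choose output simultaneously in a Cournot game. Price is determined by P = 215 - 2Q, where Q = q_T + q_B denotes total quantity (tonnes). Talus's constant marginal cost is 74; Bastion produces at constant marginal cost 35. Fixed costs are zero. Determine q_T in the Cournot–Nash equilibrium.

17

Talus's profit: π_T = (215 - 2Q)q_T - (74q_T). Setting ∂π_T/∂q_T = 0: 141 - 4q_T - 2(q_B) = 0.
Bastion's first-order condition: 180 - 4q_B - 2(q_T) = 0.
So q_T = (141 - 2q_B)/4 and q_B = (180 - 2q_T)/4.
Solving the pair: q_T = 17, q_B = 73/2.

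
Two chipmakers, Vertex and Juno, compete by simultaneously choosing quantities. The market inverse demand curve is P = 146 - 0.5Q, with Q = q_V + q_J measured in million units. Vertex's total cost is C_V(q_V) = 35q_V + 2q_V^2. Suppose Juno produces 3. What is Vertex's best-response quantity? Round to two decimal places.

21.90

With the rival's output fixed at 3, Vertex's profit is π_V = (146 - (1/2)·3 - (1/2)q_V)q_V - (35q_V + 2q_V²) = (289/2 - (1/2)q_V)q_V - (35q_V + 2q_V²).
∂π_V/∂q_V = 219/2 - 5q_V = 0, so q_V = 219/10.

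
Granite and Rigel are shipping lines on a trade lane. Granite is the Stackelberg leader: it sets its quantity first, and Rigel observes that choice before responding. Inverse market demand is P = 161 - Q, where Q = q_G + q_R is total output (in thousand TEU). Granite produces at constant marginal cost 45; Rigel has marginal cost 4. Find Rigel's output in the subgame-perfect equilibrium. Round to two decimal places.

59.75

Solve by backward induction. Given q_G, the follower Rigel maximises π_R = (161 - q_G - q_R)q_R - 4q_R.
Follower FOC: 157 - q_G - 2q_R = 0, so q_R(q_G) = (157 - q_G)/2.
Granite substitutes q_R(q_G) into its own profit: π_G = q_G(161 - q_G - (157 - q_G)/2) - 45q_G = (165/2 - (1/2)q_G)q_G - 45q_G.
Leader FOC: 75/2 - q_G = 0, so q_G = 75/2.
Then q_R = (157 - 75/2)/2 = 239/4.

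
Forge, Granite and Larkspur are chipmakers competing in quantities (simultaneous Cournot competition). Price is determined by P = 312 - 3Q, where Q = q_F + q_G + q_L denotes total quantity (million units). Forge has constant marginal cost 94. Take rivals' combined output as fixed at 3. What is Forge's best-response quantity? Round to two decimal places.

With rivals' combined output fixed at 3, Forge's profit is π_F = (312 - 3·3 - 3q_F)q_F - (94q_F) = (303 - 3q_F)q_F - (94q_F).
∂π_F/∂q_F = 209 - 6q_F = 0, so q_F = 209/6.

34.83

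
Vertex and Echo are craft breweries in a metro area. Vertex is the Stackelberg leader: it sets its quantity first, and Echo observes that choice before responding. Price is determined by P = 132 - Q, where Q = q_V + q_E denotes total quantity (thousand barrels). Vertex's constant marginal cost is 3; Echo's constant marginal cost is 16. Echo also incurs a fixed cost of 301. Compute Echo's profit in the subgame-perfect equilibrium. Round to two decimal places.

205.25

Solve by backward induction. Given q_V, the follower Echo maximises π_E = (132 - q_V - q_E)q_E - 16q_E.
∂π_E/∂q_E = 116 - q_V - 2q_E = 0 gives the reaction function q_E = (116 - q_V)/2.
The leader anticipates this reaction. Substituting into P = 132 - Q gives P = 74 - (1/2)q_V, so π_V = (74 - (1/2)q_V)q_V - 3q_V.
The leader's first-order condition 71 - q_V = 0 yields q_V = 71.
Then q_E = (116 - 71)/2 = 45/2.
Price P = 132 - 187/2 = 77/2.
Echo's profit: (77/2 - 16)·(45/2) - 301 = 821/4.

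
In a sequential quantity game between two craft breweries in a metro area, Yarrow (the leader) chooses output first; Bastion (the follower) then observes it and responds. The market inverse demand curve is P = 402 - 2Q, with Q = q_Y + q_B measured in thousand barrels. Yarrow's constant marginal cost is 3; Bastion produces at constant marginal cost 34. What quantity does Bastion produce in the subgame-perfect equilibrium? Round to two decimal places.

Solve by backward induction. Given q_Y, the follower Bastion maximises π_B = (402 - 2q_Y - 2q_B)q_B - 34q_B.
Setting the follower's marginal profit to zero, 368 - 2q_Y - 4q_B = 0, i.e. q_B = (368 - 2q_Y)/4.
The leader anticipates this reaction. Substituting into P = 402 - 2Q gives P = 218 - q_Y, so π_Y = (218 - q_Y)q_Y - 3q_Y.
The leader's first-order condition 215 - 2q_Y = 0 yields q_Y = 215/2.
Then q_B = (368 - 2·(215/2))/4 = 153/4.

38.25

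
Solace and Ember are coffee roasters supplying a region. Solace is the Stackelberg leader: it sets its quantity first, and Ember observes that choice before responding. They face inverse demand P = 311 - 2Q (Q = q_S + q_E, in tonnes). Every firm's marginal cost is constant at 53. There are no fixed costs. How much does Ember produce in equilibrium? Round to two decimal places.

Solve by backward induction. Given q_S, the follower Ember maximises π_E = (311 - 2q_S - 2q_E)q_E - 53q_E.
Follower FOC: 258 - 2q_S - 4q_E = 0, so q_E(q_S) = (258 - 2q_S)/4.
Solace substitutes q_E(q_S) into its own profit: π_S = q_S(311 - 2q_S - (258 - 2q_S)/2) - 53q_S = (182 - q_S)q_S - 53q_S.
Maximising: ∂π_S/∂q_S = 129 - 2q_S = 0, giving q_S = 129/2.
Then q_E = (258 - 2·(129/2))/4 = 129/4.

32.25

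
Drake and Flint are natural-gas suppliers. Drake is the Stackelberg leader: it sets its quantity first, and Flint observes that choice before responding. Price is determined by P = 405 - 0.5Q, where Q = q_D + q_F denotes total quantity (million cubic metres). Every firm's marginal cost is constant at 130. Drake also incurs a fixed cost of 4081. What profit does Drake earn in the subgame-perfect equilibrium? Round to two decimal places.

The follower Flint best-responds to any q_D: π_F = (405 - 0.5Q)q_F - 130q_F.
Setting the follower's marginal profit to zero, 275 - (1/2)q_D - q_F = 0, i.e. q_F = (275 - (1/2)q_D).
Drake substitutes q_F(q_D) into its own profit: π_D = q_D(405 - (1/2)q_D - (275 - (1/2)q_D)/2) - 130q_D = (535/2 - (1/4)q_D)q_D - 130q_D.
Maximising: ∂π_D/∂q_D = 275/2 - (1/2)q_D = 0, giving q_D = 275.
Then q_F = (275 - (1/2)·275) = 275/2.
Price P = 405 - (1/2)·(825/2) = 795/4.
Drake's profit: (795/4 - 130)·275 - 4081 = 14825.2500.

14825.25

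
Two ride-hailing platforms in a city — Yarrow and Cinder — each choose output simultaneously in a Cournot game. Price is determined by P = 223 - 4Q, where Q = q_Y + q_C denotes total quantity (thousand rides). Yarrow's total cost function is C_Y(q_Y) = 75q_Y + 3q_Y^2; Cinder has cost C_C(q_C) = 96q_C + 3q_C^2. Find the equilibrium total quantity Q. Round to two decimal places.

15.28

Yarrow's profit: π_Y = (223 - 4Q)q_Y - (75q_Y + 3q_Y²). Setting ∂π_Y/∂q_Y = 0: 148 - 14q_Y - 4(q_C) = 0.
Cinder's first-order condition: 127 - 14q_C - 4(q_Y) = 0.
Rearranging gives the reaction functions q_Y = (148 - 4q_C)/14 and q_C = (127 - 4q_Y)/14.
Solving the pair: q_Y = 391/45, q_C = 593/90.
Total output Q = 391/45 + 593/90 = 275/18.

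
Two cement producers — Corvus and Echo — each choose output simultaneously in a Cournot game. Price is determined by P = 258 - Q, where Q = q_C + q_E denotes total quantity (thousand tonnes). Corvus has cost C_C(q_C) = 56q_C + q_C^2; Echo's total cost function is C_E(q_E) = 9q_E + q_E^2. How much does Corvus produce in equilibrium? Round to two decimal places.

37.27

Corvus's profit: π_C = (258 - Q)q_C - (56q_C + q_C²). Setting ∂π_C/∂q_C = 0: 202 - 4q_C - (q_E) = 0.
Echo's profit: π_E = (258 - Q)q_E - (9q_E + q_E²). Setting ∂π_E/∂q_E = 0: 249 - 4q_E - (q_C) = 0.
Rearranging gives the reaction functions q_C = (202 - q_E)/4 and q_E = (249 - q_C)/4.
Substituting one into the other gives q_C = 559/15 and q_E = 794/15.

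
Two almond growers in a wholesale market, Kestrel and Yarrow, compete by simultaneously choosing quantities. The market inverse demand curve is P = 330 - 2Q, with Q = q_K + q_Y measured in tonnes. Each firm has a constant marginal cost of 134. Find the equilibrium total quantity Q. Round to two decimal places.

A representative firm's profit is π_i = q_i(330 - 2Q) - 134q_i.
First-order condition (treating rivals' output as given): 196 - 4q_i - 2q_j = 0.
With identical firms every q_j equals q_i, so q_j = q_i and 196 = 6q_i, giving q_i = 98/3.
Total output Q = 98/3 + 98/3 = 196/3.

65.33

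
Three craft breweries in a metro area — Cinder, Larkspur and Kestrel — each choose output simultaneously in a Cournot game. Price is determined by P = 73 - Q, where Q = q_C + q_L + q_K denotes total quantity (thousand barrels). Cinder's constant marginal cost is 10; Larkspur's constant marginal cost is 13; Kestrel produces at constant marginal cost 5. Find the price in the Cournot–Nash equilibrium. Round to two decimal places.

Cinder's profit: π_C = (73 - Q)q_C - (10q_C). Setting ∂π_C/∂q_C = 0: 63 - 2q_C - (q_L + q_K) = 0.
Larkspur's first-order condition: 60 - 2q_L - (q_C + q_K) = 0.
Kestrel's first-order condition: 68 - 2q_K - (q_C + q_L) = 0.
Adding the 3 first-order conditions: 191 − 4Q = 0, so Q = 191/4.
Back-substituting: q_C = (63 − 191/4) = 61/4, q_L = (60 − 191/4) = 49/4, q_K = (68 − 191/4) = 81/4.
Total output Q = 191/4, so price P = 73 - 191/4 = 101/4.

25.25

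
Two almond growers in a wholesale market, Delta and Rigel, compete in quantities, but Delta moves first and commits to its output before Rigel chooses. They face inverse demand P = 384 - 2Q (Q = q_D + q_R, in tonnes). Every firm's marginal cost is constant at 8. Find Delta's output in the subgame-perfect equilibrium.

94

The follower Rigel best-responds to any q_D: π_R = (384 - 2Q)q_R - 8q_R.
Setting the follower's marginal profit to zero, 376 - 2q_D - 4q_R = 0, i.e. q_R = (376 - 2q_D)/4.
Delta substitutes q_R(q_D) into its own profit: π_D = q_D(384 - 2q_D - (376 - 2q_D)/2) - 8q_D = (196 - q_D)q_D - 8q_D.
The leader's first-order condition 188 - 2q_D = 0 yields q_D = 94.
Then q_R = (376 - 2·94)/4 = 47.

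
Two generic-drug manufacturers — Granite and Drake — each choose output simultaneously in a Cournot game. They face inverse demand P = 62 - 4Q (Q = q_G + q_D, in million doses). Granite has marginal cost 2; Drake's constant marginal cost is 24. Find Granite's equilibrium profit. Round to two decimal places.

Granite's profit: π_G = (62 - 4Q)q_G - (2q_G). Setting ∂π_G/∂q_G = 0: 60 - 8q_G - 4(q_D) = 0.
Drake's profit: π_D = (62 - 4Q)q_D - (24q_D). Setting ∂π_D/∂q_D = 0: 38 - 8q_D - 4(q_G) = 0.
Rearranging gives the reaction functions q_G = (60 - 4q_D)/8 and q_D = (38 - 4q_G)/8.
Solving the pair: q_G = 41/6, q_D = 4/3.
Price P = 62 - 4·(49/6) = 88/3.
Granite's profit: (88/3 - 2)·(41/6) = 1681/9.

186.78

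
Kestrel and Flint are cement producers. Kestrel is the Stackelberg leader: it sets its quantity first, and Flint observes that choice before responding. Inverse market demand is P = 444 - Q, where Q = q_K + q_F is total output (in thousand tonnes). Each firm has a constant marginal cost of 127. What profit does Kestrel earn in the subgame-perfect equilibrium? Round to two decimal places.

The follower Flint best-responds to any q_K: π_F = (444 - Q)q_F - 127q_F.
Setting the follower's marginal profit to zero, 317 - q_K - 2q_F = 0, i.e. q_F = (317 - q_K)/2.
The leader anticipates this reaction. Substituting into P = 444 - Q gives P = 571/2 - (1/2)q_K, so π_K = (571/2 - (1/2)q_K)q_K - 127q_K.
The leader's first-order condition 317/2 - q_K = 0 yields q_K = 317/2.
Then q_F = (317 - 317/2)/2 = 317/4.
Price P = 444 - 951/4 = 825/4.
Kestrel's profit: (825/4 - 127)·(317/2) = 12561.1250.

12561.13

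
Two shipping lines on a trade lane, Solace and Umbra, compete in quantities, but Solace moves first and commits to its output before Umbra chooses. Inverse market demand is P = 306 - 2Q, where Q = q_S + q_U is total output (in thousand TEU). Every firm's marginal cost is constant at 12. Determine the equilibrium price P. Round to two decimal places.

Solve by backward induction. Given q_S, the follower Umbra maximises π_U = (306 - 2q_S - 2q_U)q_U - 12q_U.
Setting the follower's marginal profit to zero, 294 - 2q_S - 4q_U = 0, i.e. q_U = (294 - 2q_S)/4.
Solace substitutes q_U(q_S) into its own profit: π_S = q_S(306 - 2q_S - (294 - 2q_S)/2) - 12q_S = (159 - q_S)q_S - 12q_S.
Leader FOC: 147 - 2q_S = 0, so q_S = 147/2.
Then q_U = (294 - 2·(147/2))/4 = 147/4.
Total output Q = 441/4, so price P = 306 - 2·(441/4) = 171/2.

85.50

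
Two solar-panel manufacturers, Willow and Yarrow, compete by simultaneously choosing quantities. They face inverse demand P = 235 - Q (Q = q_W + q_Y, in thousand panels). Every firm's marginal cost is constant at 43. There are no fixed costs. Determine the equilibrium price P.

A representative firm's profit is π_i = q_i(235 - Q) - 43q_i.
First-order condition (treating rivals' output as given): 192 - 2q_i - q_j = 0.
With identical firms every q_j equals q_i, so q_j = q_i and 192 = 3q_i, giving q_i = 64.
Total output Q = 128, so price P = 235 - 128 = 107.

107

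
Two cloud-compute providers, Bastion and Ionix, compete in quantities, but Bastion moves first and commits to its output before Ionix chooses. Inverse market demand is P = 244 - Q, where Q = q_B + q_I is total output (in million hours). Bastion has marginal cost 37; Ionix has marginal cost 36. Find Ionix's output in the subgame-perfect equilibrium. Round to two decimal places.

52.50

Solve by backward induction. Given q_B, the follower Ionix maximises π_I = (244 - q_B - q_I)q_I - 36q_I.
∂π_I/∂q_I = 208 - q_B - 2q_I = 0 gives the reaction function q_I = (208 - q_B)/2.
Bastion substitutes q_I(q_B) into its own profit: π_B = q_B(244 - q_B - (208 - q_B)/2) - 37q_B = (140 - (1/2)q_B)q_B - 37q_B.
Leader FOC: 103 - q_B = 0, so q_B = 103.
Then q_I = (208 - 103)/2 = 105/2.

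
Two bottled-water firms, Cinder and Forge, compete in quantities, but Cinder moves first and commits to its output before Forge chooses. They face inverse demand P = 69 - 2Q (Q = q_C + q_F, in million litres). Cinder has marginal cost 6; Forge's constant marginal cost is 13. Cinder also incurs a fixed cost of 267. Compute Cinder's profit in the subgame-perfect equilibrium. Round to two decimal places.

Solve by backward induction. Given q_C, the follower Forge maximises π_F = (69 - 2q_C - 2q_F)q_F - 13q_F.
Follower FOC: 56 - 2q_C - 4q_F = 0, so q_F(q_C) = (56 - 2q_C)/4.
The leader anticipates this reaction. Substituting into P = 69 - 2Q gives P = 41 - q_C, so π_C = (41 - q_C)q_C - 6q_C.
Maximising: ∂π_C/∂q_C = 35 - 2q_C = 0, giving q_C = 35/2.
Then q_F = (56 - 2·(35/2))/4 = 21/4.
Price P = 69 - 2·(91/4) = 47/2.
Cinder's profit: (47/2 - 6)·(35/2) - 267 = 157/4.

39.25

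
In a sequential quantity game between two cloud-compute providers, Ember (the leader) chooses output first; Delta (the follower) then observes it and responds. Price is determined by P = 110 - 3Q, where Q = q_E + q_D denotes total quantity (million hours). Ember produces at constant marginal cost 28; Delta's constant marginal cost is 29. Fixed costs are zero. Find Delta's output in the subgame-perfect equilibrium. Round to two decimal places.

6.58

The follower Delta best-responds to any q_E: π_D = (110 - 3Q)q_D - 29q_D.
Follower FOC: 81 - 3q_E - 6q_D = 0, so q_D(q_E) = (81 - 3q_E)/6.
Ember substitutes q_D(q_E) into its own profit: π_E = q_E(110 - 3q_E - (81 - 3q_E)/2) - 28q_E = (139/2 - (3/2)q_E)q_E - 28q_E.
The leader's first-order condition 83/2 - 3q_E = 0 yields q_E = 83/6.
Then q_D = (81 - 3·(83/6))/6 = 79/12.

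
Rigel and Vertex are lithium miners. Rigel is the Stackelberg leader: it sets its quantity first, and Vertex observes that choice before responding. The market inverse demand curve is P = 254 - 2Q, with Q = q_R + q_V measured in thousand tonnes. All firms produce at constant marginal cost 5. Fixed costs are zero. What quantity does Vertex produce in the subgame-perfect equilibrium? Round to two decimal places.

31.13

Solve by backward induction. Given q_R, the follower Vertex maximises π_V = (254 - 2q_R - 2q_V)q_V - 5q_V.
Follower FOC: 249 - 2q_R - 4q_V = 0, so q_V(q_R) = (249 - 2q_R)/4.
The leader anticipates this reaction. Substituting into P = 254 - 2Q gives P = 259/2 - q_R, so π_R = (259/2 - q_R)q_R - 5q_R.
The leader's first-order condition 249/2 - 2q_R = 0 yields q_R = 249/4.
Then q_V = (249 - 2·(249/4))/4 = 249/8.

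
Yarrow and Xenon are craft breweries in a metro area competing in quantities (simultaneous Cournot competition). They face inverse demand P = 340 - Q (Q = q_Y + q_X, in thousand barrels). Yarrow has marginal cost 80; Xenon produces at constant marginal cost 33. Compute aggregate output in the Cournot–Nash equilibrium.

Yarrow's profit: π_Y = (340 - Q)q_Y - (80q_Y). Setting ∂π_Y/∂q_Y = 0: 260 - 2q_Y - (q_X) = 0.
Xenon's profit: π_X = (340 - Q)q_X - (33q_X). Setting ∂π_X/∂q_X = 0: 307 - 2q_X - (q_Y) = 0.
Rearranging gives the reaction functions q_Y = (260 - q_X)/2 and q_X = (307 - q_Y)/2.
Substituting one into the other gives q_Y = 71 and q_X = 118.
Total output Q = 71 + 118 = 189.

189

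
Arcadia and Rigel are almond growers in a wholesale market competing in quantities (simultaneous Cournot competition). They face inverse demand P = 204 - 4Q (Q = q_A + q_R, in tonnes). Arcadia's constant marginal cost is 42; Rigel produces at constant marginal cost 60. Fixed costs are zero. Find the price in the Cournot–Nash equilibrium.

Arcadia's profit: π_A = (204 - 4Q)q_A - (42q_A). Setting ∂π_A/∂q_A = 0: 162 - 8q_A - 4(q_R) = 0.
Rigel's first-order condition: 144 - 8q_R - 4(q_A) = 0.
Rearranging gives the reaction functions q_A = (162 - 4q_R)/8 and q_R = (144 - 4q_A)/8.
Solving the pair: q_A = 15, q_R = 21/2.
Total output Q = 51/2, so price P = 204 - 4·(51/2) = 102.

102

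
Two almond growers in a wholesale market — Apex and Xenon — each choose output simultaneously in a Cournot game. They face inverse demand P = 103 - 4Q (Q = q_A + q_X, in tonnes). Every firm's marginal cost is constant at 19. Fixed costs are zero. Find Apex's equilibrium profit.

Each firm earns π_i = (103 - 4Q)q_i - 19q_i.
Setting ∂π_i/∂q_i = 0 with rivals' quantities fixed: 84 - 8q_i - 4q_j = 0.
With identical firms every q_j equals q_i, so q_j = q_i and 84 = 12q_i, giving q_i = 7.
Price P = 103 - 4·14 = 47.
Apex's profit: (47 - 19)·7 = 196.

196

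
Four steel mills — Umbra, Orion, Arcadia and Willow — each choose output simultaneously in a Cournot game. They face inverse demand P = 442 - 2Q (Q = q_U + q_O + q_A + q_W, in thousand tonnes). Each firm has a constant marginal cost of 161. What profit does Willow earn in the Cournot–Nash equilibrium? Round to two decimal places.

A representative firm's profit is π_i = q_i(442 - 2Q) - 161q_i.
Setting ∂π_i/∂q_i = 0 with rivals' quantities fixed: 281 - 4q_i - 2·Σ_{j≠i} q_j = 0.
By symmetry each firm produces the same amount; substituting Σ_{j≠i} q_j = 3q_i yields q_i = 281/10.
Price P = 442 - 2·(562/5) = 1086/5.
Willow's profit: (1086/5 - 161)·(281/10) = 1579.2200.

1579.22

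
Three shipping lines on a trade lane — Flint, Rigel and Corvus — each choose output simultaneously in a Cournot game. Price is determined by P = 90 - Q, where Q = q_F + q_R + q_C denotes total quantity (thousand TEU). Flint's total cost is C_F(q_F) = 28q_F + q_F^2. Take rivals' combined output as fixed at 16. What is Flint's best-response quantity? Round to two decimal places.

11.50

With rivals' combined output fixed at 16, Flint's profit is π_F = (90 - 16 - q_F)q_F - (28q_F + q_F²) = (74 - q_F)q_F - (28q_F + q_F²).
∂π_F/∂q_F = 46 - 4q_F = 0, so q_F = 23/2.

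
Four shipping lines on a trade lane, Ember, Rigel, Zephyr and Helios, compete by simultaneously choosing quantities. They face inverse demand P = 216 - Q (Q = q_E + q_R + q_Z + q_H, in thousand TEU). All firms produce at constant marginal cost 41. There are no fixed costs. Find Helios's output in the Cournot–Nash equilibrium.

Each firm earns π_i = (216 - Q)q_i - 41q_i.
Setting ∂π_i/∂q_i = 0 with rivals' quantities fixed: 175 - 2q_i - Σ_{j≠i} q_j = 0.
With identical firms every q_j equals q_i, so Σ_{j≠i} q_j = 3q_i and 175 = 5q_i, giving q_i = 35.

35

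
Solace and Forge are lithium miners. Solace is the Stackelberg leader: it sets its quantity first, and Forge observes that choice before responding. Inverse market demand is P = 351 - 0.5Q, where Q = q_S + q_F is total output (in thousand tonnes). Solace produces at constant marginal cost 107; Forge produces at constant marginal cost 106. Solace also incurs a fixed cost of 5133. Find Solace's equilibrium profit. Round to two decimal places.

9629.25

Solve by backward induction. Given q_S, the follower Forge maximises π_F = (351 - (1/2)q_S - (1/2)q_F)q_F - 106q_F.
Setting the follower's marginal profit to zero, 245 - (1/2)q_S - q_F = 0, i.e. q_F = (245 - (1/2)q_S).
Solace substitutes q_F(q_S) into its own profit: π_S = q_S(351 - (1/2)q_S - (245 - (1/2)q_S)/2) - 107q_S = (457/2 - (1/4)q_S)q_S - 107q_S.
Leader FOC: 243/2 - (1/2)q_S = 0, so q_S = 243.
Then q_F = (245 - (1/2)·243) = 247/2.
Price P = 351 - (1/2)·(733/2) = 671/4.
Solace's profit: (671/4 - 107)·243 - 5133 = 9629.2500.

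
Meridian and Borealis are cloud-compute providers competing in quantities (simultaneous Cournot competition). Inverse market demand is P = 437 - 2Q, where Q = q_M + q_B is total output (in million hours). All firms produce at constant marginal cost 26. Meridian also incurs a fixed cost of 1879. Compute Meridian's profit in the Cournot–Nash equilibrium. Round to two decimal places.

Each firm earns π_i = (437 - 2Q)q_i - 26q_i.
Setting ∂π_i/∂q_i = 0 with rivals' quantities fixed: 411 - 4q_i - 2q_j = 0.
By symmetry each firm produces the same amount; substituting q_j = q_i yields q_i = 411/6 = 137/2.
Price P = 437 - 2·137 = 163.
Meridian's profit: (163 - 26)·(137/2) - 1879 = 7505.5000.

7505.50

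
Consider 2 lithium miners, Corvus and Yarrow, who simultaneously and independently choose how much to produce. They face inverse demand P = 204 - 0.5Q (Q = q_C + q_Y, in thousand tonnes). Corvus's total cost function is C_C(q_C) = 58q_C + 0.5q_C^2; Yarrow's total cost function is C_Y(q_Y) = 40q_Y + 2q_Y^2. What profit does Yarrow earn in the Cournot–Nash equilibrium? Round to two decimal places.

1710.06

Corvus's profit: π_C = (204 - 0.5Q)q_C - (58q_C + (1/2)q_C²). Setting ∂π_C/∂q_C = 0: 146 - 2q_C - (1/2)(q_Y) = 0.
Yarrow's profit: π_Y = (204 - 0.5Q)q_Y - (40q_Y + 2q_Y²). Setting ∂π_Y/∂q_Y = 0: 164 - 5q_Y - (1/2)(q_C) = 0.
Rearranging gives the reaction functions q_C = (146 - (1/2)q_Y)/2 and q_Y = (164 - (1/2)q_C)/5.
Solving the pair: q_C = 864/13, q_Y = 340/13.
Price P = 204 - (1/2)·(1204/13) = 157.6923.
Yarrow's profit: 157.6923·(340/13) - 40·(340/13) - 2(340/13)² = 1710.0592.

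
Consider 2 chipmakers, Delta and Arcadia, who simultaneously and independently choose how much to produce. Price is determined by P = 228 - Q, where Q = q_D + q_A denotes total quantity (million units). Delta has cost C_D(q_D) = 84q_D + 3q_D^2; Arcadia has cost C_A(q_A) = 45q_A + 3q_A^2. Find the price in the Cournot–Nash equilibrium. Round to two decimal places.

Delta's profit: π_D = (228 - Q)q_D - (84q_D + 3q_D²). Setting ∂π_D/∂q_D = 0: 144 - 8q_D - (q_A) = 0.
Arcadia's profit: π_A = (228 - Q)q_A - (45q_A + 3q_A²). Setting ∂π_A/∂q_A = 0: 183 - 8q_A - (q_D) = 0.
Rearranging gives the reaction functions q_D = (144 - q_A)/8 and q_A = (183 - q_D)/8.
Solving the pair: q_D = 323/21, q_A = 440/21.
Total output Q = 109/3, so price P = 228 - 109/3 = 575/3.

191.67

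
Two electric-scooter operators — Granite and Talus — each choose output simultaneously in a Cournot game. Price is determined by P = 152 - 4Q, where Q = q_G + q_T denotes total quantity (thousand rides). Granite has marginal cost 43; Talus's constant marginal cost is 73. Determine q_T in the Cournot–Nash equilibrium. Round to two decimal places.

Granite's profit: π_G = (152 - 4Q)q_G - (43q_G). Setting ∂π_G/∂q_G = 0: 109 - 8q_G - 4(q_T) = 0.
Talus's profit: π_T = (152 - 4Q)q_T - (73q_T). Setting ∂π_T/∂q_T = 0: 79 - 8q_T - 4(q_G) = 0.
Rearranging gives the reaction functions q_G = (109 - 4q_T)/8 and q_T = (79 - 4q_G)/8.
Substituting one into the other gives q_G = 139/12 and q_T = 49/12.

4.08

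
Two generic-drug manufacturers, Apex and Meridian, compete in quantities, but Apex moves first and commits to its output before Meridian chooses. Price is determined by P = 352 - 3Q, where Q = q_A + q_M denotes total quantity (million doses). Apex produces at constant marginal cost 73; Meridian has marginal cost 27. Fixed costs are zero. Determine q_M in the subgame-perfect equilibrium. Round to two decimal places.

34.75

Solve by backward induction. Given q_A, the follower Meridian maximises π_M = (352 - 3q_A - 3q_M)q_M - 27q_M.
Follower FOC: 325 - 3q_A - 6q_M = 0, so q_M(q_A) = (325 - 3q_A)/6.
The leader anticipates this reaction. Substituting into P = 352 - 3Q gives P = 379/2 - (3/2)q_A, so π_A = (379/2 - (3/2)q_A)q_A - 73q_A.
Leader FOC: 233/2 - 3q_A = 0, so q_A = 233/6.
Then q_M = (325 - 3·(233/6))/6 = 139/4.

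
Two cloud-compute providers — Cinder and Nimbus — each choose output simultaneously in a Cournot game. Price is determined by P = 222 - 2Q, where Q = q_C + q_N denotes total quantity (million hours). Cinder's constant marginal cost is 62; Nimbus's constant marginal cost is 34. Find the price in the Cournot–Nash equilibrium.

Cinder's profit: π_C = (222 - 2Q)q_C - (62q_C). Setting ∂π_C/∂q_C = 0: 160 - 4q_C - 2(q_N) = 0.
Nimbus's profit: π_N = (222 - 2Q)q_N - (34q_N). Setting ∂π_N/∂q_N = 0: 188 - 4q_N - 2(q_C) = 0.
Best responses: q_C = (160 - 2q_N)/4, q_N = (188 - 2q_C)/4.
Substituting one into the other gives q_C = 22 and q_N = 36.
Total output Q = 58, so price P = 222 - 2·58 = 106.

106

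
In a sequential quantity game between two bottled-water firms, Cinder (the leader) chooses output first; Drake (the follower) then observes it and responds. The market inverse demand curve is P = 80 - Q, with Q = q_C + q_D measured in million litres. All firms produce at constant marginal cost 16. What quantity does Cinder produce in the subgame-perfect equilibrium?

32

Solve by backward induction. Given q_C, the follower Drake maximises π_D = (80 - q_C - q_D)q_D - 16q_D.
∂π_D/∂q_D = 64 - q_C - 2q_D = 0 gives the reaction function q_D = (64 - q_C)/2.
Cinder substitutes q_D(q_C) into its own profit: π_C = q_C(80 - q_C - (64 - q_C)/2) - 16q_C = (48 - (1/2)q_C)q_C - 16q_C.
The leader's first-order condition 32 - q_C = 0 yields q_C = 32.
Then q_D = (64 - 32)/2 = 16.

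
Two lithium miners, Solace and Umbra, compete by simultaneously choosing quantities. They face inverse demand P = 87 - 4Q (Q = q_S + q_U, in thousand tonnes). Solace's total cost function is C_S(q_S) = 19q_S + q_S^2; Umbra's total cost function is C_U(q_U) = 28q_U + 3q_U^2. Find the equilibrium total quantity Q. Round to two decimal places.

Solace's profit: π_S = (87 - 4Q)q_S - (19q_S + q_S²). Setting ∂π_S/∂q_S = 0: 68 - 10q_S - 4(q_U) = 0.
Umbra's first-order condition: 59 - 14q_U - 4(q_S) = 0.
So q_S = (68 - 4q_U)/10 and q_U = (59 - 4q_S)/14.
Substituting one into the other gives q_S = 179/31 and q_U = 159/62.
Total output Q = 179/31 + 159/62 = 517/62.

8.34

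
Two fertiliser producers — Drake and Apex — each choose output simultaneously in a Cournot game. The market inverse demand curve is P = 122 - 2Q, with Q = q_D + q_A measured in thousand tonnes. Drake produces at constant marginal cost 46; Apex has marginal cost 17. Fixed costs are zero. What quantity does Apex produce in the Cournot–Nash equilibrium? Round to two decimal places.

22.33

Drake's profit: π_D = (122 - 2Q)q_D - (46q_D). Setting ∂π_D/∂q_D = 0: 76 - 4q_D - 2(q_A) = 0.
Apex's first-order condition: 105 - 4q_A - 2(q_D) = 0.
Best responses: q_D = (76 - 2q_A)/4, q_A = (105 - 2q_D)/4.
Solving the pair: q_D = 47/6, q_A = 67/3.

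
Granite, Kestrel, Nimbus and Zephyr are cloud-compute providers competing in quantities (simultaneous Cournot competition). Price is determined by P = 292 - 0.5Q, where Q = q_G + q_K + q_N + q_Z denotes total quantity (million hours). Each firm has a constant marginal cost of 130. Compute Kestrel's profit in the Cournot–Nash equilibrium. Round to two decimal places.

2099.52

A representative firm's profit is π_i = q_i(292 - 0.5Q) - 130q_i.
Setting ∂π_i/∂q_i = 0 with rivals' quantities fixed: 162 - q_i - (1/2)·Σ_{j≠i} q_j = 0.
With identical firms every q_j equals q_i, so Σ_{j≠i} q_j = 3q_i and 162 = (5/2)q_i, giving q_i = 324/5.
Price P = 292 - (1/2)·(1296/5) = 812/5.
Kestrel's profit: (812/5 - 130)·(324/5) = 2099.5200.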